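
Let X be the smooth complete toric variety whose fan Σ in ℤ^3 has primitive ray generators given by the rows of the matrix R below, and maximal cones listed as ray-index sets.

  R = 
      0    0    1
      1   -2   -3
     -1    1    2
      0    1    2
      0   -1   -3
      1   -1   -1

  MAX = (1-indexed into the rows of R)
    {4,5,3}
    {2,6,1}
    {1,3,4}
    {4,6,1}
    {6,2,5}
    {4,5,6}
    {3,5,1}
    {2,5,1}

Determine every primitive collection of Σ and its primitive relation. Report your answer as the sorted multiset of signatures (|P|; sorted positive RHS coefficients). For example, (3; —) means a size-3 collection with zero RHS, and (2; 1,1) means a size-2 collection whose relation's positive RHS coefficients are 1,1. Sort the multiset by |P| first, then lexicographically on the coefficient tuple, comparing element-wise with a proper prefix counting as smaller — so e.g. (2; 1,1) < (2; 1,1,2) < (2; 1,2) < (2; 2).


5 minimal non-faces of Δ(Σ) (on 6 rays):

  {2,4}:  v_{2} + v_{4} = v_{6}  ⟹  sig = (2; 1)
  {3,6}:  v_{3} + v_{6} = v_{1}  ⟹  sig = (2; 1)
  {2,3}:  v_{2} + v_{3} = 2·v_{1} + v_{5}  ⟹  sig = (2; 1,2)
  {1,4,5}:  v_{1} + v_{4} + v_{5} = 0  ⟹  sig = (3; —)
  {1,5,6}:  v_{1} + v_{5} + v_{6} = v_{2}  ⟹  sig = (3; 1)

Sorted signature multiset PRS(X):
[(2; 1), (2; 1), (2; 1,2), (3; —), (3; 1)]


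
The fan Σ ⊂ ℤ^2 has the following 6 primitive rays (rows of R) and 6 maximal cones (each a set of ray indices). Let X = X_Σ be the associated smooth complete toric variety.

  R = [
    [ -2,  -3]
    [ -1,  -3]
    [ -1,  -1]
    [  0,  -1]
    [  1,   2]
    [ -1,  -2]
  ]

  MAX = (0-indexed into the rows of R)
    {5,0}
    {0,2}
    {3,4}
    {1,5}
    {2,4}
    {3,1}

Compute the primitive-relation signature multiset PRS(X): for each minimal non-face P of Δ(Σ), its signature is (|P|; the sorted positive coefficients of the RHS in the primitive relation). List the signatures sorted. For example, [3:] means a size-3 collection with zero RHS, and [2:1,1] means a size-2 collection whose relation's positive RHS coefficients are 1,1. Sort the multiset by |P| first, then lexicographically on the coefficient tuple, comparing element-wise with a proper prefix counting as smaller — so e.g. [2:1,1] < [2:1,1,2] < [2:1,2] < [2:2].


Minimal non-faces — 9 found among 6 rays, 6 max cones:

  P={4,5}:  v_{4} + v_{5} = 0 ; sig = [2:]
  P={0,4}:  v_{0} + v_{4} = v_{2} ; sig = [2:1]
  P={1,4}:  v_{1} + v_{4} = v_{3} ; sig = [2:1]
  P={2,3}:  v_{2} + v_{3} = v_{5} ; sig = [2:1]
  P={2,5}:  v_{2} + v_{5} = v_{0} ; sig = [2:1]
  P={3,5}:  v_{3} + v_{5} = v_{1} ; sig = [2:1]
  P={0,3}:  v_{0} + v_{3} = 2·v_{5} ; sig = [2:2]
  P={1,2}:  v_{1} + v_{2} = 2·v_{5} ; sig = [2:2]
  P={0,1}:  v_{0} + v_{1} = 3·v_{5} ; sig = [2:3]

Signatures (|P|; sorted positive RHS coefficients), sorted:
[[2:], [2:1], [2:1], [2:1], [2:1], [2:1], [2:2], [2:2], [2:3]]


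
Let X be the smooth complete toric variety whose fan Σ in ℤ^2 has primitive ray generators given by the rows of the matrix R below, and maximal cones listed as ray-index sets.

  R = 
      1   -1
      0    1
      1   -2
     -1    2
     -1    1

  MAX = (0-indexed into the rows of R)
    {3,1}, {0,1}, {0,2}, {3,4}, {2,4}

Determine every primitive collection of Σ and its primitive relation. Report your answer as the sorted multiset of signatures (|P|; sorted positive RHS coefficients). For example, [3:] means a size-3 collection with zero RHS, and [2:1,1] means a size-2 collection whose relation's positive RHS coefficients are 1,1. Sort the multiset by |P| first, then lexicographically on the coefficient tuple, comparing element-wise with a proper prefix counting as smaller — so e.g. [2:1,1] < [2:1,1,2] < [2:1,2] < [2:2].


Minimal non-faces — 5 found among 5 rays, 5 max cones:

  {0,4}:  v_{0} + v_{4} = 0  ⟹  sig = [2:]
  {2,3}:  v_{2} + v_{3} = 0  ⟹  sig = [2:]
  {0,3}:  v_{0} + v_{3} = v_{1}  ⟹  sig = [2:1]
  {1,2}:  v_{1} + v_{2} = v_{0}  ⟹  sig = [2:1]
  {1,4}:  v_{1} + v_{4} = v_{3}  ⟹  sig = [2:1]

Signatures (|P|; sorted positive RHS coefficients), sorted:
{ [2:] ×2,  [2:1] ×3 }


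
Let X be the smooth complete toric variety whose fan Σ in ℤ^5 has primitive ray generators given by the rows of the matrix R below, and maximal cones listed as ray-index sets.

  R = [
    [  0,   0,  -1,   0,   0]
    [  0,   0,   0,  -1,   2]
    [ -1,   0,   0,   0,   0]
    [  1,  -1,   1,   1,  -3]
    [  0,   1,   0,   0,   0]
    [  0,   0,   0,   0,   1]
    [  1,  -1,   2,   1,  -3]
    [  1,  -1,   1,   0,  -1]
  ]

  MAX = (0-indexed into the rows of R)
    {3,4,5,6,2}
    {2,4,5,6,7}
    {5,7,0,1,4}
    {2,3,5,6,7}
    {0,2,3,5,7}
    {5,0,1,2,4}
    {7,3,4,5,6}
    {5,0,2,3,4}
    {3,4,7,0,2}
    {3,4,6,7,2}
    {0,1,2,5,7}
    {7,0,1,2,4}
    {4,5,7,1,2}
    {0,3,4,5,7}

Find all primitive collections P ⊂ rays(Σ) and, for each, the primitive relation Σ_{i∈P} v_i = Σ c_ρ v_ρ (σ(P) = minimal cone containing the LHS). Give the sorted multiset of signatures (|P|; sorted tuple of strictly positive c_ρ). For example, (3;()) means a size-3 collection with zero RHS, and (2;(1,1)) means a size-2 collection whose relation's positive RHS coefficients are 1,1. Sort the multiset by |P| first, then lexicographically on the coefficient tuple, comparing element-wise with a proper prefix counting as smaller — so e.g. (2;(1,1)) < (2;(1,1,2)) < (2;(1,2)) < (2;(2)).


5 collections generate NE(X_Σ); each relation:

  • {0,6}:  v_{0} + v_{6} = v_{3}  →  sig = (2;(1))
  • {1,3}:  v_{1} + v_{3} = v_{7}  →  sig = (2;(1))
  • {1,6}:  v_{1} + v_{6} = v_{2} + v_{4} + v_{5} + 2·v_{7}  →  sig = (2;(1,1,1,2))
  • {0,2,4,5,7}:  v_{0} + v_{2} + v_{4} + v_{5} + v_{7} = 0  →  sig = (5;())
  • {2,3,4,5,7}:  v_{2} + v_{3} + v_{4} + v_{5} + v_{7} = v_{6}  →  sig = (5;(1))

so the primitive-relation signature multiset is
[(2;(1)), (2;(1)), (2;(1,1,1,2)), (5;()), (5;(1))]


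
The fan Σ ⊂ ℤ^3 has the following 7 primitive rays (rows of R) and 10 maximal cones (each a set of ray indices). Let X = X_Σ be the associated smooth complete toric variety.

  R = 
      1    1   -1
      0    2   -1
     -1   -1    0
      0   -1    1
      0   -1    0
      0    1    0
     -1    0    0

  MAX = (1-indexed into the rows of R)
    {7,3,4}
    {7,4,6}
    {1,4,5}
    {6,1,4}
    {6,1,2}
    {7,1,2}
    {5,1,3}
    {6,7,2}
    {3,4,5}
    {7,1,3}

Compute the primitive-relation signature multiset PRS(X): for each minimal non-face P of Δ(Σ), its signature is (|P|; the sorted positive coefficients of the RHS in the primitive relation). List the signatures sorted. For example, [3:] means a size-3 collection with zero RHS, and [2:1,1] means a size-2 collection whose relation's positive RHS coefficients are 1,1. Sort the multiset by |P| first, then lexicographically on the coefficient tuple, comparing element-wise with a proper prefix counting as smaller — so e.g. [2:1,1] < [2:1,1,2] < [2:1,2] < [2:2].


Primitive collections (9):

  • {5,6}:  v_{5} + v_{6} = 0  ⟹  sig = [2:]
  • {2,4}:  v_{2} + v_{4} = v_{6}  ⟹  sig = [2:1]
  • {3,6}:  v_{3} + v_{6} = v_{7}  ⟹  sig = [2:1]
  • {5,7}:  v_{5} + v_{7} = v_{3}  ⟹  sig = [2:1]
  • {2,5}:  v_{2} + v_{5} = v_{1} + v_{7}  ⟹  sig = [2:1,1]
  • {2,3}:  v_{2} + v_{3} = v_{1} + 2·v_{7}  ⟹  sig = [2:1,2]
  • {1,4,7}:  v_{1} + v_{4} + v_{7} = 0  ⟹  sig = [3:]
  • {1,3,4}:  v_{1} + v_{3} + v_{4} = v_{5}  ⟹  sig = [3:1]
  • {1,6,7}:  v_{1} + v_{6} + v_{7} = v_{2}  ⟹  sig = [3:1]

Sorted signature multiset PRS(X):
[[2:], [2:1], [2:1], [2:1], [2:1,1], [2:1,2], [3:], [3:1], [3:1]]


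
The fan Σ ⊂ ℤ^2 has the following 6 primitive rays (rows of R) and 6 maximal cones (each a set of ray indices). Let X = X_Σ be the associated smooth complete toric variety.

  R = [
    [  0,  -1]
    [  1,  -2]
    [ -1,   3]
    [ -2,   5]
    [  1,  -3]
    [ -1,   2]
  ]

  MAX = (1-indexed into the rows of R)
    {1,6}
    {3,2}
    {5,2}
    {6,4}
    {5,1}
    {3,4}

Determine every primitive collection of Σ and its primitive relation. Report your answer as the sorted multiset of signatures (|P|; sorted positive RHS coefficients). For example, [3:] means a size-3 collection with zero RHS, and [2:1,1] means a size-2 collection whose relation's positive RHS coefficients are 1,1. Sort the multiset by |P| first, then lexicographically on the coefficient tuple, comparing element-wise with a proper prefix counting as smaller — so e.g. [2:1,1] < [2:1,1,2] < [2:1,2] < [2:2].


9 collections generate NE(X_Σ); each relation:

  {2,6}:  v_{2} + v_{6} = 0  ⇒ sig = [2:]
  {3,5}:  v_{3} + v_{5} = 0  ⇒ sig = [2:]
  {1,2}:  v_{1} + v_{2} = v_{5}  ⇒ sig = [2:1]
  {1,3}:  v_{1} + v_{3} = v_{6}  ⇒ sig = [2:1]
  {2,4}:  v_{2} + v_{4} = v_{3}  ⇒ sig = [2:1]
  {3,6}:  v_{3} + v_{6} = v_{4}  ⇒ sig = [2:1]
  {4,5}:  v_{4} + v_{5} = v_{6}  ⇒ sig = [2:1]
  {5,6}:  v_{5} + v_{6} = v_{1}  ⇒ sig = [2:1]
  {1,4}:  v_{1} + v_{4} = 2·v_{6}  ⇒ sig = [2:2]

Signatures (|P|; sorted positive RHS coefficients), sorted:
    |P|=2: 9 collections, coeffs (), (), (1), (1), (1), (1), (1), (1), (2)


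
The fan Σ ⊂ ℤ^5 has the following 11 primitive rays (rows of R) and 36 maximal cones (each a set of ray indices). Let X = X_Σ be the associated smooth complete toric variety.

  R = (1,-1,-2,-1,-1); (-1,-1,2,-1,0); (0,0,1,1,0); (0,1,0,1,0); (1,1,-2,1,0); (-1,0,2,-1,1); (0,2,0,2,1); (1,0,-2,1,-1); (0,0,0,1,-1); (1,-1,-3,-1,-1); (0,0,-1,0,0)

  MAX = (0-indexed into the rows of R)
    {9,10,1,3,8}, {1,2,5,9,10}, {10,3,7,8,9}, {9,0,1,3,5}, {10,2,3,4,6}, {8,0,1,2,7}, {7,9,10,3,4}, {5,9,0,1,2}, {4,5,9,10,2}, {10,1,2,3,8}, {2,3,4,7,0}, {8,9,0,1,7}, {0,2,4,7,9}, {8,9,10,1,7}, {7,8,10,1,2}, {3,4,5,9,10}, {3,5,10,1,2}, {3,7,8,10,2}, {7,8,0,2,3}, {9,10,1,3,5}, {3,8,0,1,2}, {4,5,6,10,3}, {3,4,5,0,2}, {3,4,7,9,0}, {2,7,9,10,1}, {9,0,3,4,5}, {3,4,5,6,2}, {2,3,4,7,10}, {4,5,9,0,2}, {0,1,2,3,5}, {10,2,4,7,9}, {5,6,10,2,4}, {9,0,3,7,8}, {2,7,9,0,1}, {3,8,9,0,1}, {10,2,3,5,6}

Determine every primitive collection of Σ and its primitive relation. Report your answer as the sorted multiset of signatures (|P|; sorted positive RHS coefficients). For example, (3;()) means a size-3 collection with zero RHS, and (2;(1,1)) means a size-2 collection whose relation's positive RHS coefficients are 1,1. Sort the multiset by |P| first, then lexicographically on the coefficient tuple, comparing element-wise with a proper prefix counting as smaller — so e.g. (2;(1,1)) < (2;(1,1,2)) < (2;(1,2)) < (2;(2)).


Σ has 14 primitive collections:

  {1,4}:  v_{1} + v_{4} = 0  ⟹  sig = (2;())
  {5,7}:  v_{5} + v_{7} = 0  ⟹  sig = (2;())
  {0,6}:  v_{0} + v_{6} = v_{4}  ⟹  sig = (2;(1))
  {0,10}:  v_{0} + v_{10} = v_{9}  ⟹  sig = (2;(1))
  {4,8}:  v_{4} + v_{8} = v_{3} + v_{7}  ⟹  sig = (2;(1,1))
  {5,8}:  v_{5} + v_{8} = v_{1} + v_{3}  ⟹  sig = (2;(1,1))
  {6,9}:  v_{6} + v_{9} = v_{4} + v_{10}  ⟹  sig = (2;(1,1))
  {1,6}:  v_{1} + v_{6} = v_{2} + v_{3} + v_{5} + v_{10}  ⟹  sig = (2;(1,1,1,1))
  {6,7}:  v_{6} + v_{7} = v_{2} + v_{3} + v_{4} + v_{10}  ⟹  sig = (2;(1,1,1,1))
  {6,8}:  v_{6} + v_{8} = v_{2} + 2·v_{3} + v_{10}  ⟹  sig = (2;(1,1,2))
  {1,3,7}:  v_{1} + v_{3} + v_{7} = v_{8}  ⟹  sig = (3;(1))
  {2,3,9}:  v_{2} + v_{3} + v_{9} = v_{7}  ⟹  sig = (3;(1))
  {2,8,9}:  v_{2} + v_{8} + v_{9} = v_{1} + 2·v_{7}  ⟹  sig = (3;(1,2))
  {2,3,4,5,10}:  v_{2} + v_{3} + v_{4} + v_{5} + v_{10} = v_{6}  ⟹  sig = (5;(1))

Signatures (|P|; sorted positive RHS coefficients), sorted:
{ (2;()) ×2,  (2;(1)) ×2,  (2;(1,1)) ×3,  (2;(1,1,1,1)) ×2,  (2;(1,1,2)),  (3;(1)) ×2,  (3;(1,2)),  (5;(1)) }


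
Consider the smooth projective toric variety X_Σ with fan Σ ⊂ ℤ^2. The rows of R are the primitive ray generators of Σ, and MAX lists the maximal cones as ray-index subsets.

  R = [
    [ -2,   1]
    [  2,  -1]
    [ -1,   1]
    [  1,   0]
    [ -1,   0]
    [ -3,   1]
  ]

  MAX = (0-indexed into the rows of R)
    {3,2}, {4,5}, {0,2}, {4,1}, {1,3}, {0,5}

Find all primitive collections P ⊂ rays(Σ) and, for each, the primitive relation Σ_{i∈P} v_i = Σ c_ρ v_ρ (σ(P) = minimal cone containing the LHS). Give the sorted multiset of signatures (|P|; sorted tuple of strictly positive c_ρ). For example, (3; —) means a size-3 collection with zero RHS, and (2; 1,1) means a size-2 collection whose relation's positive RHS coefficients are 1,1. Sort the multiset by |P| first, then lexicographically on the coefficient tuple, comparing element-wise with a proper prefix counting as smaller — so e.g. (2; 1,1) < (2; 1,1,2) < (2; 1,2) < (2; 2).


Σ has 9 primitive collections:

  P = {0,1}:  v_{0} + v_{1} = 0  so sig = (2; —)
  P = {3,4}:  v_{3} + v_{4} = 0  so sig = (2; —)
  P = {0,3}:  v_{0} + v_{3} = v_{2}  so sig = (2; 1)
  P = {0,4}:  v_{0} + v_{4} = v_{5}  so sig = (2; 1)
  P = {1,2}:  v_{1} + v_{2} = v_{3}  so sig = (2; 1)
  P = {1,5}:  v_{1} + v_{5} = v_{4}  so sig = (2; 1)
  P = {2,4}:  v_{2} + v_{4} = v_{0}  so sig = (2; 1)
  P = {3,5}:  v_{3} + v_{5} = v_{0}  so sig = (2; 1)
  P = {2,5}:  v_{2} + v_{5} = 2·v_{0}  so sig = (2; 2)

so the primitive-relation signature multiset is
{ (2; —) ×2,  (2; 1) ×6,  (2; 2) }


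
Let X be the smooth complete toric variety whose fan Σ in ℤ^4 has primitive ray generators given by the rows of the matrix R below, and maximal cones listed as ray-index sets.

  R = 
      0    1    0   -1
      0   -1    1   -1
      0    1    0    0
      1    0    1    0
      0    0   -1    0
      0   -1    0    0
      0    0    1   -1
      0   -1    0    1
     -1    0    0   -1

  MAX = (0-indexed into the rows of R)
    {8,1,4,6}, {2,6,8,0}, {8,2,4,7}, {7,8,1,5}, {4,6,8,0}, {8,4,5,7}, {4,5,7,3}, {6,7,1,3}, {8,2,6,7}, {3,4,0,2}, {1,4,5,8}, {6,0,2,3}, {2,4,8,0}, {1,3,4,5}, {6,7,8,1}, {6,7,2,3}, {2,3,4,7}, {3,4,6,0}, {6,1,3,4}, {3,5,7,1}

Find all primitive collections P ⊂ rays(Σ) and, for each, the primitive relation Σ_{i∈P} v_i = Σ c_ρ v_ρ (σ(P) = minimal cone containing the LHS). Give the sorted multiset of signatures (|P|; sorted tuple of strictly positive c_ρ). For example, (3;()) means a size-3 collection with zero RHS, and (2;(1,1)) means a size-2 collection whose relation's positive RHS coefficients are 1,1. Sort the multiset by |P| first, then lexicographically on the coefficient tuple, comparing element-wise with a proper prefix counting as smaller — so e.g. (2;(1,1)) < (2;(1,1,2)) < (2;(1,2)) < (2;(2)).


Minimal non-faces — 10 found among 9 rays, 20 max cones:

  {0,7}:  v_{0} + v_{7} = 0  →  sig = (2;())
  {2,5}:  v_{2} + v_{5} = 0  →  sig = (2;())
  {1,2}:  v_{1} + v_{2} = v_{6}  →  sig = (2;(1))
  {3,8}:  v_{3} + v_{8} = v_{6}  →  sig = (2;(1))
  {5,6}:  v_{5} + v_{6} = v_{1}  →  sig = (2;(1))
  {0,5}:  v_{0} + v_{5} = v_{4} + v_{6}  →  sig = (2;(1,1))
  {0,1}:  v_{0} + v_{1} = v_{4} + 2·v_{6}  →  sig = (2;(1,2))
  {2,4,6}:  v_{2} + v_{4} + v_{6} = v_{0}  →  sig = (3;(1))
  {4,6,7}:  v_{4} + v_{6} + v_{7} = v_{5}  →  sig = (3;(1))
  {1,4,7}:  v_{1} + v_{4} + v_{7} = 2·v_{5}  →  sig = (3;(2))

Signatures (|P|; sorted positive RHS coefficients), sorted:
    (2;())
    (2;())
    (2;(1))
    (2;(1))
    (2;(1))
    (2;(1,1))
    (2;(1,2))
    (3;(1))
    (3;(1))
    (3;(2))


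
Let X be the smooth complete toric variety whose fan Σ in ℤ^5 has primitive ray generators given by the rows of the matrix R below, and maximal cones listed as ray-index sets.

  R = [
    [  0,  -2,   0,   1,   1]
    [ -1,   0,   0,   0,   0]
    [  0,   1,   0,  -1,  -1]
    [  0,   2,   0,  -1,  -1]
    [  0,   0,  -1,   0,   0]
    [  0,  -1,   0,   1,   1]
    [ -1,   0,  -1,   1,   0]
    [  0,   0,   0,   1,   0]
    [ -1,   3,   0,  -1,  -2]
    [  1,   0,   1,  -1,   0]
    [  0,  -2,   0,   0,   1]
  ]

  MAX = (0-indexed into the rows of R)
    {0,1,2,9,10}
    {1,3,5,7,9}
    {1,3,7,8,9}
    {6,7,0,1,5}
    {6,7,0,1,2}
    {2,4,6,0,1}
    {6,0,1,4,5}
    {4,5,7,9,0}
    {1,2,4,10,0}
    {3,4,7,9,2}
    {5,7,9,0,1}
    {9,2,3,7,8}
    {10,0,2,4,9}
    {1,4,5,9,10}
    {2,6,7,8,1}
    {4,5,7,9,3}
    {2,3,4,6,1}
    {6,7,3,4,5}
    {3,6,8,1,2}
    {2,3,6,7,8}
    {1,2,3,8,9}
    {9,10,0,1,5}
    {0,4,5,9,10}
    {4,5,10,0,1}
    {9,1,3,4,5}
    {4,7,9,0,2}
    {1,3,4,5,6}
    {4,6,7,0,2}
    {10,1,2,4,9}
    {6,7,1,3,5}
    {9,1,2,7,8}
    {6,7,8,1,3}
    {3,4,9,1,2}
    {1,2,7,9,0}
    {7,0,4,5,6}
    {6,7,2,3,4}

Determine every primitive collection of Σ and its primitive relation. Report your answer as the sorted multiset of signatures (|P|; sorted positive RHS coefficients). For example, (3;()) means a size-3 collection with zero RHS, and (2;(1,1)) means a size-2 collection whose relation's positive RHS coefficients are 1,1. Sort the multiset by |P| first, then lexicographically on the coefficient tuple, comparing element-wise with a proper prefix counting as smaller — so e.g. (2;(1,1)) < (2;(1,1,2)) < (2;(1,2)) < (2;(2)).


Primitive collections (13):

  P = {0,3}:  v_{0} + v_{3} = 0 — sig = (2;())
  P = {2,5}:  v_{2} + v_{5} = 0 — sig = (2;())
  P = {6,9}:  v_{6} + v_{9} = 0 — sig = (2;())
  P = {7,10}:  v_{7} + v_{10} = v_{0} — sig = (2;(1))
  P = {8,10}:  v_{8} + v_{10} = v_{1} + v_{2} — sig = (2;(1,1))
  P = {0,8}:  v_{0} + v_{8} = v_{1} + v_{2} + v_{7} — sig = (2;(1,1,1))
  P = {3,10}:  v_{3} + v_{10} = v_{1} + v_{4} + v_{9} — sig = (2;(1,1,1))
  P = {4,8}:  v_{4} + v_{8} = v_{2} + v_{3} + v_{6} — sig = (2;(1,1,1))
  P = {5,8}:  v_{5} + v_{8} = v_{1} + v_{3} + v_{7} — sig = (2;(1,1,1))
  P = {6,10}:  v_{6} + v_{10} = v_{0} + v_{1} + v_{4} — sig = (2;(1,1,1))
  P = {1,4,7}:  v_{1} + v_{4} + v_{7} = v_{6} — sig = (3;(1))
  P = {0,1,4,9}:  v_{0} + v_{1} + v_{4} + v_{9} = v_{10} — sig = (4;(1))
  P = {1,2,3,7}:  v_{1} + v_{2} + v_{3} + v_{7} = v_{8} — sig = (4;(1))

Hence PRS(X_Σ) =
{ (2;()) ×3,  (2;(1)),  (2;(1,1)),  (2;(1,1,1)) ×5,  (3;(1)),  (4;(1)) ×2 }


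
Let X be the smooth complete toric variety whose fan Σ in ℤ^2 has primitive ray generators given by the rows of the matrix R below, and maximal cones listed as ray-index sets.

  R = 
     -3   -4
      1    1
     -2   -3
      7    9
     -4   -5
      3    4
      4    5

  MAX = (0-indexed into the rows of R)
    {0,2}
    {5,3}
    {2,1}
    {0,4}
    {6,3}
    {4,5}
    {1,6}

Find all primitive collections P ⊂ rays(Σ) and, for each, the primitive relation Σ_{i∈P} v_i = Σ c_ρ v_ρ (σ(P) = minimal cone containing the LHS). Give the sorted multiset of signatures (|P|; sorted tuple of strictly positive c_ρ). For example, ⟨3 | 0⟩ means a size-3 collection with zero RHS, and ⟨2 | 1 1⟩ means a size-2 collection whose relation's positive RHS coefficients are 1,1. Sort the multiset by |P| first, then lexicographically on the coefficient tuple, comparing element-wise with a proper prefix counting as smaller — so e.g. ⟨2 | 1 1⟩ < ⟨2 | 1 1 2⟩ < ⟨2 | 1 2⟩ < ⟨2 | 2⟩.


The 14 primitive collections of Σ (r=7, n=2):

  P={0,5}:  v_{0} + v_{5} = 0 ; sig = ⟨2 | 0⟩
  P={4,6}:  v_{4} + v_{6} = 0 ; sig = ⟨2 | 0⟩
  P={0,1}:  v_{0} + v_{1} = v_{2} ; sig = ⟨2 | 1⟩
  P={0,3}:  v_{0} + v_{3} = v_{6} ; sig = ⟨2 | 1⟩
  P={0,6}:  v_{0} + v_{6} = v_{1} ; sig = ⟨2 | 1⟩
  P={1,4}:  v_{1} + v_{4} = v_{0} ; sig = ⟨2 | 1⟩
  P={1,5}:  v_{1} + v_{5} = v_{6} ; sig = ⟨2 | 1⟩
  P={2,5}:  v_{2} + v_{5} = v_{1} ; sig = ⟨2 | 1⟩
  P={3,4}:  v_{3} + v_{4} = v_{5} ; sig = ⟨2 | 1⟩
  P={5,6}:  v_{5} + v_{6} = v_{3} ; sig = ⟨2 | 1⟩
  P={2,3}:  v_{2} + v_{3} = v_{1} + v_{6} ; sig = ⟨2 | 1 1⟩
  P={1,3}:  v_{1} + v_{3} = 2·v_{6} ; sig = ⟨2 | 2⟩
  P={2,4}:  v_{2} + v_{4} = 2·v_{0} ; sig = ⟨2 | 2⟩
  P={2,6}:  v_{2} + v_{6} = 2·v_{1} ; sig = ⟨2 | 2⟩

Sorted signature multiset PRS(X):
    |P|=2: 14 collections, coeffs (), (), (1), (1), (1), (1), (1), (1), (1), (1), (1,1), (2), (2), (2)


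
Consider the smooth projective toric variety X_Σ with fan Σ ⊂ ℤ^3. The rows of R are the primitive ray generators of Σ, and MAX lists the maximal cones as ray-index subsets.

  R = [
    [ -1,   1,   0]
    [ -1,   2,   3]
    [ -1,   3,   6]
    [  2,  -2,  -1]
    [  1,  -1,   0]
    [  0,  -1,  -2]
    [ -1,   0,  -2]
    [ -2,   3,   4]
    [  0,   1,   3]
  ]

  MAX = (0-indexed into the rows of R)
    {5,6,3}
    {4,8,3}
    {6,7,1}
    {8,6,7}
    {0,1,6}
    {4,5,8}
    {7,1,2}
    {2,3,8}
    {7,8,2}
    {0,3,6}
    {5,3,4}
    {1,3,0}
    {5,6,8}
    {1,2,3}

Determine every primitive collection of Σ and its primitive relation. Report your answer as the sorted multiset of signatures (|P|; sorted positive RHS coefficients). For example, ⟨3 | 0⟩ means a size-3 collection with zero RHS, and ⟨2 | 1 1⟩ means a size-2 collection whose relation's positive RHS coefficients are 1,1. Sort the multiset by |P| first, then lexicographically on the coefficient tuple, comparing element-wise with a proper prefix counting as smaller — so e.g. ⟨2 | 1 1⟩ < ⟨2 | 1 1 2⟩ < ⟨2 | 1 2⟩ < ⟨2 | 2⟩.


18 minimal non-faces of Δ(Σ) (on 9 rays):

  • {0,4}:  v_{0} + v_{4} = 0  ⟹  sig = ⟨2 | 0⟩
  • {0,5}:  v_{0} + v_{5} = v_{6}  ⟹  sig = ⟨2 | 1⟩
  • {0,8}:  v_{0} + v_{8} = v_{1}  ⟹  sig = ⟨2 | 1⟩
  • {1,4}:  v_{1} + v_{4} = v_{8}  ⟹  sig = ⟨2 | 1⟩
  • {1,8}:  v_{1} + v_{8} = v_{2}  ⟹  sig = ⟨2 | 1⟩
  • {2,6}:  v_{2} + v_{6} = v_{7}  ⟹  sig = ⟨2 | 1⟩
  • {3,7}:  v_{3} + v_{7} = v_{8}  ⟹  sig = ⟨2 | 1⟩
  • {4,6}:  v_{4} + v_{6} = v_{5}  ⟹  sig = ⟨2 | 1⟩
  • {1,5}:  v_{1} + v_{5} = v_{6} + v_{8}  ⟹  sig = ⟨2 | 1 1⟩
  • {0,7}:  v_{0} + v_{7} = 2·v_{1} + v_{6}  ⟹  sig = ⟨2 | 1 2⟩
  • {2,5}:  v_{2} + v_{5} = v_{6} + 2·v_{8}  ⟹  sig = ⟨2 | 1 2⟩
  • {4,7}:  v_{4} + v_{7} = v_{6} + 2·v_{8}  ⟹  sig = ⟨2 | 1 2⟩
  • {0,2}:  v_{0} + v_{2} = 2·v_{1}  ⟹  sig = ⟨2 | 2⟩
  • {2,4}:  v_{2} + v_{4} = 2·v_{8}  ⟹  sig = ⟨2 | 2⟩
  • {5,7}:  v_{5} + v_{7} = 2·v_{6} + 2·v_{8}  ⟹  sig = ⟨2 | 2 2⟩
  • {1,3,6}:  v_{1} + v_{3} + v_{6} = 0  ⟹  sig = ⟨3 | 0⟩
  • {3,6,8}:  v_{3} + v_{6} + v_{8} = v_{4}  ⟹  sig = ⟨3 | 1⟩
  • {3,5,8}:  v_{3} + v_{5} + v_{8} = 2·v_{4}  ⟹  sig = ⟨3 | 2⟩

Hence PRS(X_Σ) =
[⟨2 | 0⟩, ⟨2 | 1⟩, ⟨2 | 1⟩, ⟨2 | 1⟩, ⟨2 | 1⟩, ⟨2 | 1⟩, ⟨2 | 1⟩, ⟨2 | 1⟩, ⟨2 | 1 1⟩, ⟨2 | 1 2⟩, ⟨2 | 1 2⟩, ⟨2 | 1 2⟩, ⟨2 | 2⟩, ⟨2 | 2⟩, ⟨2 | 2 2⟩, ⟨3 | 0⟩, ⟨3 | 1⟩, ⟨3 | 2⟩]


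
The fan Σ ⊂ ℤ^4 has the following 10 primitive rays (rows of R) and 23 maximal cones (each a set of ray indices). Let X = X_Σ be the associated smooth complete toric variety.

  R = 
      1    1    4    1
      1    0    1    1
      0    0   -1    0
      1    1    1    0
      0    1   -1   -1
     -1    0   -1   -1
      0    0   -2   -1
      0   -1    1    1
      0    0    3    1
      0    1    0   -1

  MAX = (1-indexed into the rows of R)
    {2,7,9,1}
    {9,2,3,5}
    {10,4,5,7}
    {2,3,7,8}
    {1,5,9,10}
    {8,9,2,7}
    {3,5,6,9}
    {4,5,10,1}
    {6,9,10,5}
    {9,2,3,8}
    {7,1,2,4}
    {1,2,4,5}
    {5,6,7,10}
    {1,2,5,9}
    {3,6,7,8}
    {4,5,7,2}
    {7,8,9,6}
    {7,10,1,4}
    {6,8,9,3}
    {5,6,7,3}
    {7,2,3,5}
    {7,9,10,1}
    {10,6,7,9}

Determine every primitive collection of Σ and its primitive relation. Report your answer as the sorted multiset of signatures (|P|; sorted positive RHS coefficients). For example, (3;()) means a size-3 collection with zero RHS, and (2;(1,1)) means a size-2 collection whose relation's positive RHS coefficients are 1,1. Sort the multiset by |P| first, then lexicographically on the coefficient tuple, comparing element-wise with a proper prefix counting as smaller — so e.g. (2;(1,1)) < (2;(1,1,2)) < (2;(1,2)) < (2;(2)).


Δ(Σ) — 10 vertices, 15 min non-faces:

  • {2,6}:  v_{2} + v_{6} = 0  ⇒ sig = (2;())
  • {5,8}:  v_{5} + v_{8} = 0  ⇒ sig = (2;())
  • {2,10}:  v_{2} + v_{10} = v_{4}  ⇒ sig = (2;(1))
  • {3,10}:  v_{3} + v_{10} = v_{5}  ⇒ sig = (2;(1))
  • {4,6}:  v_{4} + v_{6} = v_{10}  ⇒ sig = (2;(1))
  • {4,9}:  v_{4} + v_{9} = v_{1}  ⇒ sig = (2;(1))
  • {1,6}:  v_{1} + v_{6} = v_{9} + v_{10}  ⇒ sig = (2;(1,1))
  • {3,4}:  v_{3} + v_{4} = v_{2} + v_{5}  ⇒ sig = (2;(1,1))
  • {8,10}:  v_{8} + v_{10} = v_{7} + v_{9}  ⇒ sig = (2;(1,1))
  • {1,3}:  v_{1} + v_{3} = v_{2} + v_{5} + v_{9}  ⇒ sig = (2;(1,1,1))
  • {4,8}:  v_{4} + v_{8} = v_{2} + v_{7} + v_{9}  ⇒ sig = (2;(1,1,1))
  • {1,8}:  v_{1} + v_{8} = v_{2} + v_{7} + 2·v_{9}  ⇒ sig = (2;(1,1,2))
  • {3,7,9}:  v_{3} + v_{7} + v_{9} = 0  ⇒ sig = (3;())
  • {5,7,9}:  v_{5} + v_{7} + v_{9} = v_{10}  ⇒ sig = (3;(1))
  • {1,5,7}:  v_{1} + v_{5} + v_{7} = v_{4} + v_{10}  ⇒ sig = (3;(1,1))

so the primitive-relation signature multiset is
[(2;()), (2;()), (2;(1)), (2;(1)), (2;(1)), (2;(1)), (2;(1,1)), (2;(1,1)), (2;(1,1)), (2;(1,1,1)), (2;(1,1,1)), (2;(1,1,2)), (3;()), (3;(1)), (3;(1,1))]


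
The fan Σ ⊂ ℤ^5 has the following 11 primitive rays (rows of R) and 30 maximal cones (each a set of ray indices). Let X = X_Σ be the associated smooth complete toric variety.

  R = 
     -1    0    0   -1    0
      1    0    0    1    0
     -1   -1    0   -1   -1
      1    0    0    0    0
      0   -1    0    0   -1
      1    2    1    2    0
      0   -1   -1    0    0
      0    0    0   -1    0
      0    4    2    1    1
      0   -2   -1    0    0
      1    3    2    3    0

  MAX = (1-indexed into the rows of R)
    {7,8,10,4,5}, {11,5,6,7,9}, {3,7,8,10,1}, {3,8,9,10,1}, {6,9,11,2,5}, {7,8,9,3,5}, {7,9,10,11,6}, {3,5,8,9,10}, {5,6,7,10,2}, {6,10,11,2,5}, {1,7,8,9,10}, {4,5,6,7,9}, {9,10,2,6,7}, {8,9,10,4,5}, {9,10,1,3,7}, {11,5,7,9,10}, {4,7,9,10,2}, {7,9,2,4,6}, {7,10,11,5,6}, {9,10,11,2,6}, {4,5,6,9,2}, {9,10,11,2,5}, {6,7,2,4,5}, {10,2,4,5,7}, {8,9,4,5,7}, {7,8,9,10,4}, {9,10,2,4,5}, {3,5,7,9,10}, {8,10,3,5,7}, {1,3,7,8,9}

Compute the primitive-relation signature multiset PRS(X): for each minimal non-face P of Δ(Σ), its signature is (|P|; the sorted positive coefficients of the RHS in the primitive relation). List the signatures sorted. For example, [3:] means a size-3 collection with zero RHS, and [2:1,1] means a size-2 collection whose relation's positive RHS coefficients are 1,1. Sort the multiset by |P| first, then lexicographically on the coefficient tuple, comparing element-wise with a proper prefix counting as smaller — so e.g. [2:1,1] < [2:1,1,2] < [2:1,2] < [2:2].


20 collections generate NE(X_Σ); each relation:

  • {1,2}:  v_{1} + v_{2} = 0 — sig = [2:]
  • {1,4}:  v_{1} + v_{4} = v_{8} — sig = [2:1]
  • {1,5}:  v_{1} + v_{5} = v_{3} — sig = [2:1]
  • {2,3}:  v_{2} + v_{3} = v_{5} — sig = [2:1]
  • {2,8}:  v_{2} + v_{8} = v_{4} — sig = [2:1]
  • {3,4}:  v_{3} + v_{4} = v_{5} + v_{8} — sig = [2:1,1]
  • {1,6}:  v_{1} + v_{6} = v_{5} + v_{7} + v_{9} — sig = [2:1,1,1]
  • {8,11}:  v_{8} + v_{11} = v_{2} + v_{5} + v_{9} — sig = [2:1,1,1]
  • {6,8}:  v_{6} + v_{8} = v_{4} + v_{5} + v_{7} + v_{9} — sig = [2:1,1,1,1]
  • {3,6}:  v_{3} + v_{6} = 2·v_{5} + v_{7} + v_{9} — sig = [2:1,1,2]
  • {4,11}:  v_{4} + v_{11} = 2·v_{2} + v_{5} + v_{9} — sig = [2:1,1,2]
  • {1,11}:  v_{1} + v_{11} = 2·v_{5} + v_{7} + 2·v_{9} + v_{10} — sig = [2:1,1,2,2]
  • {3,11}:  v_{3} + v_{11} = 3·v_{5} + v_{7} + 2·v_{9} + v_{10} — sig = [2:1,1,2,3]
  • {2,7,11}:  v_{2} + v_{7} + v_{11} = 2·v_{6} + v_{10} — sig = [3:1,2]
  • {4,6,10}:  v_{4} + v_{6} + v_{10} = 2·v_{2} — sig = [3:2]
  • {2,5,7,9}:  v_{2} + v_{5} + v_{7} + v_{9} = v_{6} — sig = [4:1]
  • {5,6,9,10}:  v_{5} + v_{6} + v_{9} + v_{10} = v_{11} — sig = [4:1]
  • {5,7,8,9,10}:  v_{5} + v_{7} + v_{8} + v_{9} + v_{10} = 0 — sig = [5:]
  • {3,7,8,9,10}:  v_{3} + v_{7} + v_{8} + v_{9} + v_{10} = v_{1} — sig = [5:1]
  • {4,5,7,9,10}:  v_{4} + v_{5} + v_{7} + v_{9} + v_{10} = v_{2} — sig = [5:1]

Hence PRS(X_Σ) =
    |P|=2: 13 collections, coeffs (), (1), (1), (1), (1), (1,1), (1,1,1), (1,1,1), (1,1,1,1), (1,1,2), (1,1,2), (1,1,2,2), (1,1,2,3)
    |P|=3: 2 collections, coeffs (1,2), (2)
    |P|=4: 2 collections, coeffs (1), (1)
    |P|=5: 3 collections, coeffs (), (1), (1)


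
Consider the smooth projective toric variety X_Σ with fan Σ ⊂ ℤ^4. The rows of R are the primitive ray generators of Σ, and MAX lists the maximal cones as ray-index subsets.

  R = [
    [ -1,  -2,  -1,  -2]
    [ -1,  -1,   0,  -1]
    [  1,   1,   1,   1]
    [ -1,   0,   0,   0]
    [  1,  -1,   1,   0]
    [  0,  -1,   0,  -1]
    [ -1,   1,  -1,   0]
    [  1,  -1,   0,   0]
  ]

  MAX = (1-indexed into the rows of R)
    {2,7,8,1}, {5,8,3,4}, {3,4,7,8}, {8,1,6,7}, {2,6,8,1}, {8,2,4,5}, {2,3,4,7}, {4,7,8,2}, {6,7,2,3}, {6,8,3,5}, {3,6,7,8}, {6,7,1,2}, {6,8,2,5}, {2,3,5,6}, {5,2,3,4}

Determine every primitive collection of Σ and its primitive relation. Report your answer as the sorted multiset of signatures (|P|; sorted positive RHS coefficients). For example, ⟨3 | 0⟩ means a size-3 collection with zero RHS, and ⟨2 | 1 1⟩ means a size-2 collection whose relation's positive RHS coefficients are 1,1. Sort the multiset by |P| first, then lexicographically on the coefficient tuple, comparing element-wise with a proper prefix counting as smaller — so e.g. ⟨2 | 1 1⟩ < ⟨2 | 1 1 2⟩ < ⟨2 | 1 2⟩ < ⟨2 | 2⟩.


Primitive collections (7):

  P = {5,7}:  v_{5} + v_{7} = 0  ⟹  sig = ⟨2 | 0⟩
  P = {1,3}:  v_{1} + v_{3} = v_{6}  ⟹  sig = ⟨2 | 1⟩
  P = {4,6}:  v_{4} + v_{6} = v_{2}  ⟹  sig = ⟨2 | 1⟩
  P = {1,5}:  v_{1} + v_{5} = v_{2} + v_{6} + v_{8}  ⟹  sig = ⟨2 | 1 1 1⟩
  P = {1,4}:  v_{1} + v_{4} = 2·v_{2} + v_{7} + v_{8}  ⟹  sig = ⟨2 | 1 1 2⟩
  P = {2,3,8}:  v_{2} + v_{3} + v_{8} = v_{5}  ⟹  sig = ⟨3 | 1⟩
  P = {2,6,7,8}:  v_{2} + v_{6} + v_{7} + v_{8} = v_{1}  ⟹  sig = ⟨4 | 1⟩

Sorted signature multiset PRS(X):
[⟨2 | 0⟩, ⟨2 | 1⟩, ⟨2 | 1⟩, ⟨2 | 1 1 1⟩, ⟨2 | 1 1 2⟩, ⟨3 | 1⟩, ⟨4 | 1⟩]


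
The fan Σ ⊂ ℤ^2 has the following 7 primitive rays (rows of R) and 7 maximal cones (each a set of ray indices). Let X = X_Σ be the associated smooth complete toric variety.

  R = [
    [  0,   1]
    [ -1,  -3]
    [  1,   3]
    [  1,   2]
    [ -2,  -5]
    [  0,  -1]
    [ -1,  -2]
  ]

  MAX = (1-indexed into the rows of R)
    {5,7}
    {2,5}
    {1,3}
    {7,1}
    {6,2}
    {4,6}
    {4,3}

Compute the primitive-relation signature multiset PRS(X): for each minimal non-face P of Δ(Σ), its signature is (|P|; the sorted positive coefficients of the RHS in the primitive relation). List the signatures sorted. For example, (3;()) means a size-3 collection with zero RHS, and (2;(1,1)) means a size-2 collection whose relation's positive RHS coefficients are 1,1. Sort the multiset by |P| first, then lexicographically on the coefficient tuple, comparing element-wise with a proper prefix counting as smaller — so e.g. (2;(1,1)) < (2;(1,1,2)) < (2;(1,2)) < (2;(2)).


Primitive collections (14):

  P = {1,6}:  v_{1} + v_{6} = 0  →  sig = (2;())
  P = {2,3}:  v_{2} + v_{3} = 0  →  sig = (2;())
  P = {4,7}:  v_{4} + v_{7} = 0  →  sig = (2;())
  P = {1,2}:  v_{1} + v_{2} = v_{7}  →  sig = (2;(1))
  P = {1,4}:  v_{1} + v_{4} = v_{3}  →  sig = (2;(1))
  P = {2,4}:  v_{2} + v_{4} = v_{6}  →  sig = (2;(1))
  P = {2,7}:  v_{2} + v_{7} = v_{5}  →  sig = (2;(1))
  P = {3,5}:  v_{3} + v_{5} = v_{7}  →  sig = (2;(1))
  P = {3,6}:  v_{3} + v_{6} = v_{4}  →  sig = (2;(1))
  P = {3,7}:  v_{3} + v_{7} = v_{1}  →  sig = (2;(1))
  P = {4,5}:  v_{4} + v_{5} = v_{2}  →  sig = (2;(1))
  P = {6,7}:  v_{6} + v_{7} = v_{2}  →  sig = (2;(1))
  P = {1,5}:  v_{1} + v_{5} = 2·v_{7}  →  sig = (2;(2))
  P = {5,6}:  v_{5} + v_{6} = 2·v_{2}  →  sig = (2;(2))

Signatures (|P|; sorted positive RHS coefficients), sorted:
    |P|=2: 14 collections, coeffs (), (), (), (1), (1), (1), (1), (1), (1), (1), (1), (1), (2), (2)


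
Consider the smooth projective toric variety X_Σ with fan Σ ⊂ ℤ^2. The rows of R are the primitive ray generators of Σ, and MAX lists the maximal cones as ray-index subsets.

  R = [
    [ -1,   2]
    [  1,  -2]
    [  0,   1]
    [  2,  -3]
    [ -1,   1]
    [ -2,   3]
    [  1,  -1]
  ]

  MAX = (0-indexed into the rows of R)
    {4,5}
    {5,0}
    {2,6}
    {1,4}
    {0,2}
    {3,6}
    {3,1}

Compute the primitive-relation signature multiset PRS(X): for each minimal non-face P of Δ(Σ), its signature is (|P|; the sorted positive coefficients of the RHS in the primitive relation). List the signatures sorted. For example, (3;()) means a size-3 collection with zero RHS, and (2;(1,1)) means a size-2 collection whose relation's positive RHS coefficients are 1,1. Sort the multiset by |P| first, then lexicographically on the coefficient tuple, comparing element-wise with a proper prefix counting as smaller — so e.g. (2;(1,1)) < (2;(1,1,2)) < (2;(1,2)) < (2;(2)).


Δ(Σ) — 7 vertices, 14 min non-faces:

  P={0,1}:  v_{0} + v_{1} = 0  so sig = (2;())
  P={3,5}:  v_{3} + v_{5} = 0  so sig = (2;())
  P={4,6}:  v_{4} + v_{6} = 0  so sig = (2;())
  P={0,3}:  v_{0} + v_{3} = v_{6}  so sig = (2;(1))
  P={0,4}:  v_{0} + v_{4} = v_{5}  so sig = (2;(1))
  P={0,6}:  v_{0} + v_{6} = v_{2}  so sig = (2;(1))
  P={1,2}:  v_{1} + v_{2} = v_{6}  so sig = (2;(1))
  P={1,5}:  v_{1} + v_{5} = v_{4}  so sig = (2;(1))
  P={1,6}:  v_{1} + v_{6} = v_{3}  so sig = (2;(1))
  P={2,4}:  v_{2} + v_{4} = v_{0}  so sig = (2;(1))
  P={3,4}:  v_{3} + v_{4} = v_{1}  so sig = (2;(1))
  P={5,6}:  v_{5} + v_{6} = v_{0}  so sig = (2;(1))
  P={2,3}:  v_{2} + v_{3} = 2·v_{6}  so sig = (2;(2))
  P={2,5}:  v_{2} + v_{5} = 2·v_{0}  so sig = (2;(2))

Hence PRS(X_Σ) =
    |P|=2: 14 collections, coeffs (), (), (), (1), (1), (1), (1), (1), (1), (1), (1), (1), (2), (2)


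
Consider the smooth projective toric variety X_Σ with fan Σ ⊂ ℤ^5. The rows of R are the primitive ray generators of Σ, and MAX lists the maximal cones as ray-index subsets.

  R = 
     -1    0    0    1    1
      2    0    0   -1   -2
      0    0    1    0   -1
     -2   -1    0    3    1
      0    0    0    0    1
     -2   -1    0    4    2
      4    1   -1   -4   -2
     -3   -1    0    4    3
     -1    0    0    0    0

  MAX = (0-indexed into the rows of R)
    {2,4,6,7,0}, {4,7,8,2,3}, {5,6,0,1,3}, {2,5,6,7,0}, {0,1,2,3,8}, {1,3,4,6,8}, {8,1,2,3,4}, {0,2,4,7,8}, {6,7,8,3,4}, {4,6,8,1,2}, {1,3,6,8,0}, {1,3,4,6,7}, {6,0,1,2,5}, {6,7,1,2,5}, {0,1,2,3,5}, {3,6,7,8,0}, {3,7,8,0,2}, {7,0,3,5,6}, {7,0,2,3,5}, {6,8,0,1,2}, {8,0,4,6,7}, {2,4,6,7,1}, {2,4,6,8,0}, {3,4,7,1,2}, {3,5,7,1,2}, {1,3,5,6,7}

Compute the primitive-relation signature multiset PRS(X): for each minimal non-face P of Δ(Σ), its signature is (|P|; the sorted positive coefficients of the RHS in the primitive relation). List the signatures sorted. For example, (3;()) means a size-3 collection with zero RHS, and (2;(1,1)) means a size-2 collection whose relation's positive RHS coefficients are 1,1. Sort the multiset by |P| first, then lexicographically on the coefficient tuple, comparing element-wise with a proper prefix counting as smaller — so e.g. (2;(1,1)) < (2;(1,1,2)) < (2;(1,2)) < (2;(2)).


Minimal non-faces — 8 found among 9 rays, 26 max cones:

  {5,8}:  v_{5} + v_{8} = v_{0} + v_{3}  so sig = (2;(1,1))
  {4,5}:  v_{4} + v_{5} = v_{2} + v_{6} + 2·v_{7}  so sig = (2;(1,1,2))
  {0,1,7}:  v_{0} + v_{1} + v_{7} = v_{5}  so sig = (3;(1))
  {0,3,4}:  v_{0} + v_{3} + v_{4} = v_{7}  so sig = (3;(1))
  {1,7,8}:  v_{1} + v_{7} + v_{8} = v_{3}  so sig = (3;(1))
  {2,3,6}:  v_{2} + v_{3} + v_{6} = v_{1}  so sig = (3;(1))
  {0,1,4}:  v_{0} + v_{1} + v_{4} = v_{2} + v_{6} + v_{7}  so sig = (3;(1,1,1))
  {2,6,7,8}:  v_{2} + v_{6} + v_{7} + v_{8} = 0  so sig = (4;())

Sorted signature multiset PRS(X):
    |P|=2: 2 collections, coeffs (1,1), (1,1,2)
    |P|=3: 5 collections, coeffs (1), (1), (1), (1), (1,1,1)
    |P|=4: 1 collection, coeffs ()


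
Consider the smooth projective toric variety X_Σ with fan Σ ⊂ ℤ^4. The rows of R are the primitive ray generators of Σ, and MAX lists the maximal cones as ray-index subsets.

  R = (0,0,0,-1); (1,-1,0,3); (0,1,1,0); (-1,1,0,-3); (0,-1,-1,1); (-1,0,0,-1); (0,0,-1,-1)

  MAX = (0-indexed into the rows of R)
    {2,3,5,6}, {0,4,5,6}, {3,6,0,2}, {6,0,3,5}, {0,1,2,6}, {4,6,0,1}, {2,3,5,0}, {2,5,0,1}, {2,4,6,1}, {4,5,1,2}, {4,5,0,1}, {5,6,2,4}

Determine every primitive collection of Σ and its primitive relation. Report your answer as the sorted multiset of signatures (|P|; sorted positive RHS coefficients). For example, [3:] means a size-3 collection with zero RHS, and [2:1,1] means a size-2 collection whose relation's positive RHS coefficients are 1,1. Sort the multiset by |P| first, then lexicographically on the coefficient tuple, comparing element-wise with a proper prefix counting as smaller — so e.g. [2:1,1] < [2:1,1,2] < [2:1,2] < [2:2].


Minimal non-faces — 5 found among 7 rays, 12 max cones:

  P={1,3}:  v_{1} + v_{3} = 0  →  sig = [2:]
  P={3,4}:  v_{3} + v_{4} = v_{5} + v_{6}  →  sig = [2:1,1]
  P={0,2,4}:  v_{0} + v_{2} + v_{4} = 0  →  sig = [3:]
  P={1,5,6}:  v_{1} + v_{5} + v_{6} = v_{4}  →  sig = [3:1]
  P={0,2,5,6}:  v_{0} + v_{2} + v_{5} + v_{6} = v_{3}  →  sig = [4:1]

Signatures (|P|; sorted positive RHS coefficients), sorted:
[[2:], [2:1,1], [3:], [3:1], [4:1]]


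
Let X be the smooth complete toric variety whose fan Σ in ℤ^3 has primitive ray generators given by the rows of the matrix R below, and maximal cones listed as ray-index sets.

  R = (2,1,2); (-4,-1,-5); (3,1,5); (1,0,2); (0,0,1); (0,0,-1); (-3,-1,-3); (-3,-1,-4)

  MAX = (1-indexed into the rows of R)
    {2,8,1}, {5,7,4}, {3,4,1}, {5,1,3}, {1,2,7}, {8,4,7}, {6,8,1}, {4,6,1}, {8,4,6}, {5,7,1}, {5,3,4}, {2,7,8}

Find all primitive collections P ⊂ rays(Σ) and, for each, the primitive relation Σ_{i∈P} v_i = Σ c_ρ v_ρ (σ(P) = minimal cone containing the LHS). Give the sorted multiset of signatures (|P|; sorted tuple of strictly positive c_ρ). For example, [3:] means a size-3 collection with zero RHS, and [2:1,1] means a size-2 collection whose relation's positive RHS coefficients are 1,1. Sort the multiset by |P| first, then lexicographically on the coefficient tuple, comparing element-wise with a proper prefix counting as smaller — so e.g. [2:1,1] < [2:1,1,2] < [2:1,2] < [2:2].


Primitive collections (14):

  {5,6}:  v_{5} + v_{6} = 0  ⟹  sig = [2:]
  {2,4}:  v_{2} + v_{4} = v_{7}  ⟹  sig = [2:1]
  {3,8}:  v_{3} + v_{8} = v_{5}  ⟹  sig = [2:1]
  {5,8}:  v_{5} + v_{8} = v_{7}  ⟹  sig = [2:1]
  {6,7}:  v_{6} + v_{7} = v_{8}  ⟹  sig = [2:1]
  {3,6}:  v_{3} + v_{6} = v_{1} + v_{4}  ⟹  sig = [2:1,1]
  {2,3}:  v_{2} + v_{3} = v_{1} + v_{5} + v_{7}  ⟹  sig = [2:1,1,1]
  {2,5}:  v_{2} + v_{5} = v_{1} + 2·v_{7}  ⟹  sig = [2:1,2]
  {2,6}:  v_{2} + v_{6} = v_{1} + 2·v_{8}  ⟹  sig = [2:1,2]
  {3,7}:  v_{3} + v_{7} = 2·v_{5}  ⟹  sig = [2:2]
  {1,4,8}:  v_{1} + v_{4} + v_{8} = 0  ⟹  sig = [3:]
  {1,4,5}:  v_{1} + v_{4} + v_{5} = v_{3}  ⟹  sig = [3:1]
  {1,4,7}:  v_{1} + v_{4} + v_{7} = v_{5}  ⟹  sig = [3:1]
  {1,7,8}:  v_{1} + v_{7} + v_{8} = v_{2}  ⟹  sig = [3:1]

Signatures (|P|; sorted positive RHS coefficients), sorted:
[[2:], [2:1], [2:1], [2:1], [2:1], [2:1,1], [2:1,1,1], [2:1,2], [2:1,2], [2:2], [3:], [3:1], [3:1], [3:1]]


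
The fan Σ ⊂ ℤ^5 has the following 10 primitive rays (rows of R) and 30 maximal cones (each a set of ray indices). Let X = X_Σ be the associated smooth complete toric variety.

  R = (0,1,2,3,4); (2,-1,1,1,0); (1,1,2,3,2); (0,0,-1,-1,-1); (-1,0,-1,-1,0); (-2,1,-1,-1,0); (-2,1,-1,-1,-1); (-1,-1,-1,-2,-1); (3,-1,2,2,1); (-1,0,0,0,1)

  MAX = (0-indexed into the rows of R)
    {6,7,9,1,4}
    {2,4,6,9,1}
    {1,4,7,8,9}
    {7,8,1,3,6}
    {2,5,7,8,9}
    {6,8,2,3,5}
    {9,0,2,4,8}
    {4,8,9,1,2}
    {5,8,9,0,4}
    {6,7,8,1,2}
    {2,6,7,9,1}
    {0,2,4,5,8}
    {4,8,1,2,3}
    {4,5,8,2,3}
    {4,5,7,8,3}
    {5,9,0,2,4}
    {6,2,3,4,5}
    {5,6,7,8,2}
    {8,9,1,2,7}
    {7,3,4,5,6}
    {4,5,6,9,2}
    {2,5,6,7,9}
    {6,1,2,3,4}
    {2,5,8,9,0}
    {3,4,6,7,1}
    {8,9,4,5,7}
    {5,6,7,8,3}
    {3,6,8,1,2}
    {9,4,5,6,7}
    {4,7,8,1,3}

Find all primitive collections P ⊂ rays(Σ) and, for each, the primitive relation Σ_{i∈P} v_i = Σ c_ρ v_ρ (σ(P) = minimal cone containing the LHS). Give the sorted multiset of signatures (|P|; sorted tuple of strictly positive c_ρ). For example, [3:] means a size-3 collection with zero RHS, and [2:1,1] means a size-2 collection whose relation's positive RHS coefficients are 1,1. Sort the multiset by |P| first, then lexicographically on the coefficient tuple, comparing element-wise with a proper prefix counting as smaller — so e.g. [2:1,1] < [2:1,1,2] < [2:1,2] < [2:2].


Primitive collections (11):

  • {1,5}:  v_{1} + v_{5} = 0  ⇒ sig = [2:]
  • {3,9}:  v_{3} + v_{9} = v_{4}  ⇒ sig = [2:1]
  • {0,6}:  v_{0} + v_{6} = v_{2} + v_{5} + v_{9}  ⇒ sig = [2:1,1,1]
  • {0,1}:  v_{0} + v_{1} = v_{2} + v_{4} + v_{8} + v_{9}  ⇒ sig = [2:1,1,1,1]
  • {0,3}:  v_{0} + v_{3} = v_{2} + 2·v_{4} + v_{5} + v_{8}  ⇒ sig = [2:1,1,1,2]
  • {0,7}:  v_{0} + v_{7} = v_{5} + v_{8} + 2·v_{9}  ⇒ sig = [2:1,1,2]
  • {2,3,7}:  v_{2} + v_{3} + v_{7} = 0  ⇒ sig = [3:]
  • {4,6,8}:  v_{4} + v_{6} + v_{8} = 0  ⇒ sig = [3:]
  • {2,4,7}:  v_{2} + v_{4} + v_{7} = v_{9}  ⇒ sig = [3:1]
  • {6,8,9}:  v_{6} + v_{8} + v_{9} = v_{2} + v_{7}  ⇒ sig = [3:1,1]
  • {2,4,5,8,9}:  v_{2} + v_{4} + v_{5} + v_{8} + v_{9} = v_{0}  ⇒ sig = [5:1]

Sorted signature multiset PRS(X):
{ [2:],  [2:1],  [2:1,1,1],  [2:1,1,1,1],  [2:1,1,1,2],  [2:1,1,2],  [3:] ×2,  [3:1],  [3:1,1],  [5:1] }
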